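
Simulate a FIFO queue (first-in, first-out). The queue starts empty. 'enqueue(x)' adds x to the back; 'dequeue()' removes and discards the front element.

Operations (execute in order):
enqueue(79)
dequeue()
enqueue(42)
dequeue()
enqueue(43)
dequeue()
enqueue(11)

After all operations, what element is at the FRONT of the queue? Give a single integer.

Answer: 11

Derivation:
enqueue(79): queue = [79]
dequeue(): queue = []
enqueue(42): queue = [42]
dequeue(): queue = []
enqueue(43): queue = [43]
dequeue(): queue = []
enqueue(11): queue = [11]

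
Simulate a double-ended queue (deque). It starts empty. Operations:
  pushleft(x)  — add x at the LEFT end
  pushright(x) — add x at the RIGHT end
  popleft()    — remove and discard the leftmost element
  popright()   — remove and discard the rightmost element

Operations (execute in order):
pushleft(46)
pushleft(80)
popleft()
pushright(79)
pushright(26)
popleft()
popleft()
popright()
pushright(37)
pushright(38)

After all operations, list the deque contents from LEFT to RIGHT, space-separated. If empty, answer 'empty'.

pushleft(46): [46]
pushleft(80): [80, 46]
popleft(): [46]
pushright(79): [46, 79]
pushright(26): [46, 79, 26]
popleft(): [79, 26]
popleft(): [26]
popright(): []
pushright(37): [37]
pushright(38): [37, 38]

Answer: 37 38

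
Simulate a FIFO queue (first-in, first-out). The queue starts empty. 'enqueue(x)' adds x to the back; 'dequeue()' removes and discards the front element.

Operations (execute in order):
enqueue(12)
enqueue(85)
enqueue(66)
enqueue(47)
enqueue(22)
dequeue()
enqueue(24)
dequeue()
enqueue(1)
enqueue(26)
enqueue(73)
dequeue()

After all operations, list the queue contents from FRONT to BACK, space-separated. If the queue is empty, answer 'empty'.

Answer: 47 22 24 1 26 73

Derivation:
enqueue(12): [12]
enqueue(85): [12, 85]
enqueue(66): [12, 85, 66]
enqueue(47): [12, 85, 66, 47]
enqueue(22): [12, 85, 66, 47, 22]
dequeue(): [85, 66, 47, 22]
enqueue(24): [85, 66, 47, 22, 24]
dequeue(): [66, 47, 22, 24]
enqueue(1): [66, 47, 22, 24, 1]
enqueue(26): [66, 47, 22, 24, 1, 26]
enqueue(73): [66, 47, 22, 24, 1, 26, 73]
dequeue(): [47, 22, 24, 1, 26, 73]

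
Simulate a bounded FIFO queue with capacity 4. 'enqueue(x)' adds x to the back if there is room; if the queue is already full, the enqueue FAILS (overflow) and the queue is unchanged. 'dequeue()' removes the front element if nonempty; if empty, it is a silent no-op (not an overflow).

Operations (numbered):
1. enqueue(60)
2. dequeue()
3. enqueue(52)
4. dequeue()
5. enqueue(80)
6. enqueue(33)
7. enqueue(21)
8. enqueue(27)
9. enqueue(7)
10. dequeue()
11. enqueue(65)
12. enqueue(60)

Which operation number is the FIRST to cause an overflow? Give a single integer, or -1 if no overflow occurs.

Answer: 9

Derivation:
1. enqueue(60): size=1
2. dequeue(): size=0
3. enqueue(52): size=1
4. dequeue(): size=0
5. enqueue(80): size=1
6. enqueue(33): size=2
7. enqueue(21): size=3
8. enqueue(27): size=4
9. enqueue(7): size=4=cap → OVERFLOW (fail)
10. dequeue(): size=3
11. enqueue(65): size=4
12. enqueue(60): size=4=cap → OVERFLOW (fail)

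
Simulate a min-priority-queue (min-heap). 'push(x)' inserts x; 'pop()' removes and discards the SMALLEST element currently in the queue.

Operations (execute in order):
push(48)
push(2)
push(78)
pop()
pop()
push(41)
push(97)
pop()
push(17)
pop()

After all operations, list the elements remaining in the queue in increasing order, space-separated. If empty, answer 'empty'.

push(48): heap contents = [48]
push(2): heap contents = [2, 48]
push(78): heap contents = [2, 48, 78]
pop() → 2: heap contents = [48, 78]
pop() → 48: heap contents = [78]
push(41): heap contents = [41, 78]
push(97): heap contents = [41, 78, 97]
pop() → 41: heap contents = [78, 97]
push(17): heap contents = [17, 78, 97]
pop() → 17: heap contents = [78, 97]

Answer: 78 97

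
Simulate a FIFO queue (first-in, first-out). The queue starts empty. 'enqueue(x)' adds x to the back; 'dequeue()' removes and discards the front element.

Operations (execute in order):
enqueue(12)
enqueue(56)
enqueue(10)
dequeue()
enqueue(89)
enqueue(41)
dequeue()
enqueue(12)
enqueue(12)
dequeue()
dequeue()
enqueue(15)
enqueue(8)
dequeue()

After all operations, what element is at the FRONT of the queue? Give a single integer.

Answer: 12

Derivation:
enqueue(12): queue = [12]
enqueue(56): queue = [12, 56]
enqueue(10): queue = [12, 56, 10]
dequeue(): queue = [56, 10]
enqueue(89): queue = [56, 10, 89]
enqueue(41): queue = [56, 10, 89, 41]
dequeue(): queue = [10, 89, 41]
enqueue(12): queue = [10, 89, 41, 12]
enqueue(12): queue = [10, 89, 41, 12, 12]
dequeue(): queue = [89, 41, 12, 12]
dequeue(): queue = [41, 12, 12]
enqueue(15): queue = [41, 12, 12, 15]
enqueue(8): queue = [41, 12, 12, 15, 8]
dequeue(): queue = [12, 12, 15, 8]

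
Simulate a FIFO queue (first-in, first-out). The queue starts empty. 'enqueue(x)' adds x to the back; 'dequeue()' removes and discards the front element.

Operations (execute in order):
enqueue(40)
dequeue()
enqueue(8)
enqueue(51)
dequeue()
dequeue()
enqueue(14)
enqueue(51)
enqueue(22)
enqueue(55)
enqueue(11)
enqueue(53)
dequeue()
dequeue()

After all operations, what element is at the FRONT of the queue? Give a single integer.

enqueue(40): queue = [40]
dequeue(): queue = []
enqueue(8): queue = [8]
enqueue(51): queue = [8, 51]
dequeue(): queue = [51]
dequeue(): queue = []
enqueue(14): queue = [14]
enqueue(51): queue = [14, 51]
enqueue(22): queue = [14, 51, 22]
enqueue(55): queue = [14, 51, 22, 55]
enqueue(11): queue = [14, 51, 22, 55, 11]
enqueue(53): queue = [14, 51, 22, 55, 11, 53]
dequeue(): queue = [51, 22, 55, 11, 53]
dequeue(): queue = [22, 55, 11, 53]

Answer: 22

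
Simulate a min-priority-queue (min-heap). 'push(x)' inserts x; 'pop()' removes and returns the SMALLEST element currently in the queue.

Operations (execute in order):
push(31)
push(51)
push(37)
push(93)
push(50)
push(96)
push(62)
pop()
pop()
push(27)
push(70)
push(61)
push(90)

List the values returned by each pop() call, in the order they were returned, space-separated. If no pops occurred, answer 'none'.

push(31): heap contents = [31]
push(51): heap contents = [31, 51]
push(37): heap contents = [31, 37, 51]
push(93): heap contents = [31, 37, 51, 93]
push(50): heap contents = [31, 37, 50, 51, 93]
push(96): heap contents = [31, 37, 50, 51, 93, 96]
push(62): heap contents = [31, 37, 50, 51, 62, 93, 96]
pop() → 31: heap contents = [37, 50, 51, 62, 93, 96]
pop() → 37: heap contents = [50, 51, 62, 93, 96]
push(27): heap contents = [27, 50, 51, 62, 93, 96]
push(70): heap contents = [27, 50, 51, 62, 70, 93, 96]
push(61): heap contents = [27, 50, 51, 61, 62, 70, 93, 96]
push(90): heap contents = [27, 50, 51, 61, 62, 70, 90, 93, 96]

Answer: 31 37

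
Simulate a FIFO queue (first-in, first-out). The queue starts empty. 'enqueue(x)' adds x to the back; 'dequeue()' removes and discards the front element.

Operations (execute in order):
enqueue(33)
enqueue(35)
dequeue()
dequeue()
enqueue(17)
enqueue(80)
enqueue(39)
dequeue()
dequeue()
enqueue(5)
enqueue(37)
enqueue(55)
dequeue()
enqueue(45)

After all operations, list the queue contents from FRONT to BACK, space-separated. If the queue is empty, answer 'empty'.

enqueue(33): [33]
enqueue(35): [33, 35]
dequeue(): [35]
dequeue(): []
enqueue(17): [17]
enqueue(80): [17, 80]
enqueue(39): [17, 80, 39]
dequeue(): [80, 39]
dequeue(): [39]
enqueue(5): [39, 5]
enqueue(37): [39, 5, 37]
enqueue(55): [39, 5, 37, 55]
dequeue(): [5, 37, 55]
enqueue(45): [5, 37, 55, 45]

Answer: 5 37 55 45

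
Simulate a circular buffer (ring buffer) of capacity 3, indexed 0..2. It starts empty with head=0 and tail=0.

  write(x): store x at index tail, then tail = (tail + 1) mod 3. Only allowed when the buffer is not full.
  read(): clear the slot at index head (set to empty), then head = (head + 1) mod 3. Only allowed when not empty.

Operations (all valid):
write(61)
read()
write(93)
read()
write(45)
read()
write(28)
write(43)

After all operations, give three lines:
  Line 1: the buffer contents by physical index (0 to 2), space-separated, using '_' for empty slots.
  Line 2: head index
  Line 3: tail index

Answer: 28 43 _
0
2

Derivation:
write(61): buf=[61 _ _], head=0, tail=1, size=1
read(): buf=[_ _ _], head=1, tail=1, size=0
write(93): buf=[_ 93 _], head=1, tail=2, size=1
read(): buf=[_ _ _], head=2, tail=2, size=0
write(45): buf=[_ _ 45], head=2, tail=0, size=1
read(): buf=[_ _ _], head=0, tail=0, size=0
write(28): buf=[28 _ _], head=0, tail=1, size=1
write(43): buf=[28 43 _], head=0, tail=2, size=2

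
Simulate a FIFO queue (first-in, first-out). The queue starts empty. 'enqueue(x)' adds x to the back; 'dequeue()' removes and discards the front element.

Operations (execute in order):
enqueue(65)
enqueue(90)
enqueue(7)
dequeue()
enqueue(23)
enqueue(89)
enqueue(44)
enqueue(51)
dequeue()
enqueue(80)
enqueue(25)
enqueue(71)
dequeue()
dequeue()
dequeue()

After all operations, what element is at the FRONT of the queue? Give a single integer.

Answer: 44

Derivation:
enqueue(65): queue = [65]
enqueue(90): queue = [65, 90]
enqueue(7): queue = [65, 90, 7]
dequeue(): queue = [90, 7]
enqueue(23): queue = [90, 7, 23]
enqueue(89): queue = [90, 7, 23, 89]
enqueue(44): queue = [90, 7, 23, 89, 44]
enqueue(51): queue = [90, 7, 23, 89, 44, 51]
dequeue(): queue = [7, 23, 89, 44, 51]
enqueue(80): queue = [7, 23, 89, 44, 51, 80]
enqueue(25): queue = [7, 23, 89, 44, 51, 80, 25]
enqueue(71): queue = [7, 23, 89, 44, 51, 80, 25, 71]
dequeue(): queue = [23, 89, 44, 51, 80, 25, 71]
dequeue(): queue = [89, 44, 51, 80, 25, 71]
dequeue(): queue = [44, 51, 80, 25, 71]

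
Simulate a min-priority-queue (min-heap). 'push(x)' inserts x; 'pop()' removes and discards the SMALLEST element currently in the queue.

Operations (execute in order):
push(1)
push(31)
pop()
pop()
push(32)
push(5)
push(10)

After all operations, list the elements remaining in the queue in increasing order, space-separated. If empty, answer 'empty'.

Answer: 5 10 32

Derivation:
push(1): heap contents = [1]
push(31): heap contents = [1, 31]
pop() → 1: heap contents = [31]
pop() → 31: heap contents = []
push(32): heap contents = [32]
push(5): heap contents = [5, 32]
push(10): heap contents = [5, 10, 32]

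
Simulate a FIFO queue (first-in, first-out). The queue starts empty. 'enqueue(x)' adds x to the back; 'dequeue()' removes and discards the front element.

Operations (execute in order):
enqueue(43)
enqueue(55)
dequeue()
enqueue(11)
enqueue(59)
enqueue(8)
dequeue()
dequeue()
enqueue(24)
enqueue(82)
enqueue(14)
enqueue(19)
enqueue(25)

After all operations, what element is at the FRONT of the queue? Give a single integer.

enqueue(43): queue = [43]
enqueue(55): queue = [43, 55]
dequeue(): queue = [55]
enqueue(11): queue = [55, 11]
enqueue(59): queue = [55, 11, 59]
enqueue(8): queue = [55, 11, 59, 8]
dequeue(): queue = [11, 59, 8]
dequeue(): queue = [59, 8]
enqueue(24): queue = [59, 8, 24]
enqueue(82): queue = [59, 8, 24, 82]
enqueue(14): queue = [59, 8, 24, 82, 14]
enqueue(19): queue = [59, 8, 24, 82, 14, 19]
enqueue(25): queue = [59, 8, 24, 82, 14, 19, 25]

Answer: 59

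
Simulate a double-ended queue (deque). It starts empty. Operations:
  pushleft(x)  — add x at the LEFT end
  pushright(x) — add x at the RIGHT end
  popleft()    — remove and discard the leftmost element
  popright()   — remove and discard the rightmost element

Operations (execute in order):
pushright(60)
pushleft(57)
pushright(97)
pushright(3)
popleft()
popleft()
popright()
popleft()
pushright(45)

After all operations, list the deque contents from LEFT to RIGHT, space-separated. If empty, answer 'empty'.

Answer: 45

Derivation:
pushright(60): [60]
pushleft(57): [57, 60]
pushright(97): [57, 60, 97]
pushright(3): [57, 60, 97, 3]
popleft(): [60, 97, 3]
popleft(): [97, 3]
popright(): [97]
popleft(): []
pushright(45): [45]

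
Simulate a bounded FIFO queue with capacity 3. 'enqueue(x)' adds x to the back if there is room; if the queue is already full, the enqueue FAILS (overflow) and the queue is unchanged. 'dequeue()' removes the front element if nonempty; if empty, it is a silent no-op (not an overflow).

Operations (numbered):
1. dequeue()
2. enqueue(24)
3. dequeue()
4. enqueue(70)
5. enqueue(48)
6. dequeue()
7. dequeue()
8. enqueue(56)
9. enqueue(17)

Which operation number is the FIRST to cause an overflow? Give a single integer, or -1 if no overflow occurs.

Answer: -1

Derivation:
1. dequeue(): empty, no-op, size=0
2. enqueue(24): size=1
3. dequeue(): size=0
4. enqueue(70): size=1
5. enqueue(48): size=2
6. dequeue(): size=1
7. dequeue(): size=0
8. enqueue(56): size=1
9. enqueue(17): size=2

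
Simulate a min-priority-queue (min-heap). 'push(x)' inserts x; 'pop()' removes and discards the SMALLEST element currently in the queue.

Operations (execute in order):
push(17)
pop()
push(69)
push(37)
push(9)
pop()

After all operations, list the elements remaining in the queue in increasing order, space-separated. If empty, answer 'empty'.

Answer: 37 69

Derivation:
push(17): heap contents = [17]
pop() → 17: heap contents = []
push(69): heap contents = [69]
push(37): heap contents = [37, 69]
push(9): heap contents = [9, 37, 69]
pop() → 9: heap contents = [37, 69]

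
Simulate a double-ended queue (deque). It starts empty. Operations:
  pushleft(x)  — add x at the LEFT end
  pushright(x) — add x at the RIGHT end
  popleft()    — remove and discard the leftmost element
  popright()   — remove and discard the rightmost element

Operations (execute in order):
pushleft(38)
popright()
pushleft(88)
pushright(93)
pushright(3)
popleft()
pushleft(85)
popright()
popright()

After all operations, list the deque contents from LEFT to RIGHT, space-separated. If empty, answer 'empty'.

pushleft(38): [38]
popright(): []
pushleft(88): [88]
pushright(93): [88, 93]
pushright(3): [88, 93, 3]
popleft(): [93, 3]
pushleft(85): [85, 93, 3]
popright(): [85, 93]
popright(): [85]

Answer: 85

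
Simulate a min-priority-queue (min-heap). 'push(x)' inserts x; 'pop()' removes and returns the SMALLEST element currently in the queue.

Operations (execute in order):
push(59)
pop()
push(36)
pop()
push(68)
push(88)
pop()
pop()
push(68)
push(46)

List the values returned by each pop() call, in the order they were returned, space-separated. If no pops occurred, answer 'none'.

push(59): heap contents = [59]
pop() → 59: heap contents = []
push(36): heap contents = [36]
pop() → 36: heap contents = []
push(68): heap contents = [68]
push(88): heap contents = [68, 88]
pop() → 68: heap contents = [88]
pop() → 88: heap contents = []
push(68): heap contents = [68]
push(46): heap contents = [46, 68]

Answer: 59 36 68 88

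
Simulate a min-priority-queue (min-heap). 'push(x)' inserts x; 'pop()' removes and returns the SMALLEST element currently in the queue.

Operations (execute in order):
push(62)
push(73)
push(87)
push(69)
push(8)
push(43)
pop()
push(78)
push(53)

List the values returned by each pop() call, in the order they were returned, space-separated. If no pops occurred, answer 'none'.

push(62): heap contents = [62]
push(73): heap contents = [62, 73]
push(87): heap contents = [62, 73, 87]
push(69): heap contents = [62, 69, 73, 87]
push(8): heap contents = [8, 62, 69, 73, 87]
push(43): heap contents = [8, 43, 62, 69, 73, 87]
pop() → 8: heap contents = [43, 62, 69, 73, 87]
push(78): heap contents = [43, 62, 69, 73, 78, 87]
push(53): heap contents = [43, 53, 62, 69, 73, 78, 87]

Answer: 8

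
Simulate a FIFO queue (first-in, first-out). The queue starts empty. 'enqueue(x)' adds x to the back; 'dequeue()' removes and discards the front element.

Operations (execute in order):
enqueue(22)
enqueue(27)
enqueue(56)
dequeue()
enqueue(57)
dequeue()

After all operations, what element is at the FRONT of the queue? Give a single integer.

enqueue(22): queue = [22]
enqueue(27): queue = [22, 27]
enqueue(56): queue = [22, 27, 56]
dequeue(): queue = [27, 56]
enqueue(57): queue = [27, 56, 57]
dequeue(): queue = [56, 57]

Answer: 56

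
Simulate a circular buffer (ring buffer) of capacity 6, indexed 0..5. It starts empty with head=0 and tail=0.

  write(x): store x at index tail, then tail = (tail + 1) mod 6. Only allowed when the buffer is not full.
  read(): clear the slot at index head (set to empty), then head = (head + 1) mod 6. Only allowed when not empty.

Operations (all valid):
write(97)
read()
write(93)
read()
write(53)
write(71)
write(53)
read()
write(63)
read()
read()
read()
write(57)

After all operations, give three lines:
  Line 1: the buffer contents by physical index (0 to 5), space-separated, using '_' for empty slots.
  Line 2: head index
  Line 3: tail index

Answer: 57 _ _ _ _ _
0
1

Derivation:
write(97): buf=[97 _ _ _ _ _], head=0, tail=1, size=1
read(): buf=[_ _ _ _ _ _], head=1, tail=1, size=0
write(93): buf=[_ 93 _ _ _ _], head=1, tail=2, size=1
read(): buf=[_ _ _ _ _ _], head=2, tail=2, size=0
write(53): buf=[_ _ 53 _ _ _], head=2, tail=3, size=1
write(71): buf=[_ _ 53 71 _ _], head=2, tail=4, size=2
write(53): buf=[_ _ 53 71 53 _], head=2, tail=5, size=3
read(): buf=[_ _ _ 71 53 _], head=3, tail=5, size=2
write(63): buf=[_ _ _ 71 53 63], head=3, tail=0, size=3
read(): buf=[_ _ _ _ 53 63], head=4, tail=0, size=2
read(): buf=[_ _ _ _ _ 63], head=5, tail=0, size=1
read(): buf=[_ _ _ _ _ _], head=0, tail=0, size=0
write(57): buf=[57 _ _ _ _ _], head=0, tail=1, size=1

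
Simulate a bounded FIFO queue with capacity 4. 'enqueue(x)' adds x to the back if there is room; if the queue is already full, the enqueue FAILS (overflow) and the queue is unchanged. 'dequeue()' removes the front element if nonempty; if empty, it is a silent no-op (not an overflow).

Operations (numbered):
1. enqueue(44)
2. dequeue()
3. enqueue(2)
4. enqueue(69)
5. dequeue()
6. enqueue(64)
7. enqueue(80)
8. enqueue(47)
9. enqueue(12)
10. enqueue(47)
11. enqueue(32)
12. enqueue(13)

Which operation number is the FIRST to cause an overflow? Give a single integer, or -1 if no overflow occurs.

1. enqueue(44): size=1
2. dequeue(): size=0
3. enqueue(2): size=1
4. enqueue(69): size=2
5. dequeue(): size=1
6. enqueue(64): size=2
7. enqueue(80): size=3
8. enqueue(47): size=4
9. enqueue(12): size=4=cap → OVERFLOW (fail)
10. enqueue(47): size=4=cap → OVERFLOW (fail)
11. enqueue(32): size=4=cap → OVERFLOW (fail)
12. enqueue(13): size=4=cap → OVERFLOW (fail)

Answer: 9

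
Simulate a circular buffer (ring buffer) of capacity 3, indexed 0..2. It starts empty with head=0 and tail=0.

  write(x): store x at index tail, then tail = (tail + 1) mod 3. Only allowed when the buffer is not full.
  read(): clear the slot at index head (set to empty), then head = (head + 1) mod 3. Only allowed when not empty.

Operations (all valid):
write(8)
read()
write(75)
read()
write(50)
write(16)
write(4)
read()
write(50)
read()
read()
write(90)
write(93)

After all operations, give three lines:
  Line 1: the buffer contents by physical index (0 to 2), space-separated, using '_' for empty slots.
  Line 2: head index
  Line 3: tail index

Answer: 90 93 50
2
2

Derivation:
write(8): buf=[8 _ _], head=0, tail=1, size=1
read(): buf=[_ _ _], head=1, tail=1, size=0
write(75): buf=[_ 75 _], head=1, tail=2, size=1
read(): buf=[_ _ _], head=2, tail=2, size=0
write(50): buf=[_ _ 50], head=2, tail=0, size=1
write(16): buf=[16 _ 50], head=2, tail=1, size=2
write(4): buf=[16 4 50], head=2, tail=2, size=3
read(): buf=[16 4 _], head=0, tail=2, size=2
write(50): buf=[16 4 50], head=0, tail=0, size=3
read(): buf=[_ 4 50], head=1, tail=0, size=2
read(): buf=[_ _ 50], head=2, tail=0, size=1
write(90): buf=[90 _ 50], head=2, tail=1, size=2
write(93): buf=[90 93 50], head=2, tail=2, size=3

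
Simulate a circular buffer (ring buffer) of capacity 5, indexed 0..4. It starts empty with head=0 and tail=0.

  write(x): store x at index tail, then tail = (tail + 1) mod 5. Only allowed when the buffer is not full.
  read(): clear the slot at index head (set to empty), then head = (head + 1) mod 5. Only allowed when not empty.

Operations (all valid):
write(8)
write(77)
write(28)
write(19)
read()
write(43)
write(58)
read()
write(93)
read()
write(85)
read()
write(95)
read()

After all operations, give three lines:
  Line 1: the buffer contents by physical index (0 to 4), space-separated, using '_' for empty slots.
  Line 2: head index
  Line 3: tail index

write(8): buf=[8 _ _ _ _], head=0, tail=1, size=1
write(77): buf=[8 77 _ _ _], head=0, tail=2, size=2
write(28): buf=[8 77 28 _ _], head=0, tail=3, size=3
write(19): buf=[8 77 28 19 _], head=0, tail=4, size=4
read(): buf=[_ 77 28 19 _], head=1, tail=4, size=3
write(43): buf=[_ 77 28 19 43], head=1, tail=0, size=4
write(58): buf=[58 77 28 19 43], head=1, tail=1, size=5
read(): buf=[58 _ 28 19 43], head=2, tail=1, size=4
write(93): buf=[58 93 28 19 43], head=2, tail=2, size=5
read(): buf=[58 93 _ 19 43], head=3, tail=2, size=4
write(85): buf=[58 93 85 19 43], head=3, tail=3, size=5
read(): buf=[58 93 85 _ 43], head=4, tail=3, size=4
write(95): buf=[58 93 85 95 43], head=4, tail=4, size=5
read(): buf=[58 93 85 95 _], head=0, tail=4, size=4

Answer: 58 93 85 95 _
0
4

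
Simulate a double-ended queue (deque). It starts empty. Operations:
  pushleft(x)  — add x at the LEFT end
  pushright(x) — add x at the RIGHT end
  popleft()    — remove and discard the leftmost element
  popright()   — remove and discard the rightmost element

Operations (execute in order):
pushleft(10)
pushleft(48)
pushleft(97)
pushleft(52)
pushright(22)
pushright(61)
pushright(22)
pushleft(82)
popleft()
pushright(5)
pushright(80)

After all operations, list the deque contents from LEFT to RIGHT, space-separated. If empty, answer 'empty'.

pushleft(10): [10]
pushleft(48): [48, 10]
pushleft(97): [97, 48, 10]
pushleft(52): [52, 97, 48, 10]
pushright(22): [52, 97, 48, 10, 22]
pushright(61): [52, 97, 48, 10, 22, 61]
pushright(22): [52, 97, 48, 10, 22, 61, 22]
pushleft(82): [82, 52, 97, 48, 10, 22, 61, 22]
popleft(): [52, 97, 48, 10, 22, 61, 22]
pushright(5): [52, 97, 48, 10, 22, 61, 22, 5]
pushright(80): [52, 97, 48, 10, 22, 61, 22, 5, 80]

Answer: 52 97 48 10 22 61 22 5 80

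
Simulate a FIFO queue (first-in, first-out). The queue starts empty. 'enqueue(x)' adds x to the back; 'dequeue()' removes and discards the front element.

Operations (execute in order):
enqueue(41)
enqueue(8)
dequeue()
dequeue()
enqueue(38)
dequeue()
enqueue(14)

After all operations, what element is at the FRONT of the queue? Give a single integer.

enqueue(41): queue = [41]
enqueue(8): queue = [41, 8]
dequeue(): queue = [8]
dequeue(): queue = []
enqueue(38): queue = [38]
dequeue(): queue = []
enqueue(14): queue = [14]

Answer: 14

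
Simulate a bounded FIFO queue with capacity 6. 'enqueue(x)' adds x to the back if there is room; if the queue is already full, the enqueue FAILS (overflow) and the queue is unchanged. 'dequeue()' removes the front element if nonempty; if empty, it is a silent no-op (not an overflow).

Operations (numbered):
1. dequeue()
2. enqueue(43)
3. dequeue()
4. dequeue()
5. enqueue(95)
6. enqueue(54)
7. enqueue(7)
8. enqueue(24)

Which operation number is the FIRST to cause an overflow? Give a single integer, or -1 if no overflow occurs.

1. dequeue(): empty, no-op, size=0
2. enqueue(43): size=1
3. dequeue(): size=0
4. dequeue(): empty, no-op, size=0
5. enqueue(95): size=1
6. enqueue(54): size=2
7. enqueue(7): size=3
8. enqueue(24): size=4

Answer: -1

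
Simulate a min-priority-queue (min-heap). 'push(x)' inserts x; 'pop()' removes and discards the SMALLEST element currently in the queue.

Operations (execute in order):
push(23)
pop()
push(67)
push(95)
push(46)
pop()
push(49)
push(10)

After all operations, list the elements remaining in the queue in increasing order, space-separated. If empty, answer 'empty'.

Answer: 10 49 67 95

Derivation:
push(23): heap contents = [23]
pop() → 23: heap contents = []
push(67): heap contents = [67]
push(95): heap contents = [67, 95]
push(46): heap contents = [46, 67, 95]
pop() → 46: heap contents = [67, 95]
push(49): heap contents = [49, 67, 95]
push(10): heap contents = [10, 49, 67, 95]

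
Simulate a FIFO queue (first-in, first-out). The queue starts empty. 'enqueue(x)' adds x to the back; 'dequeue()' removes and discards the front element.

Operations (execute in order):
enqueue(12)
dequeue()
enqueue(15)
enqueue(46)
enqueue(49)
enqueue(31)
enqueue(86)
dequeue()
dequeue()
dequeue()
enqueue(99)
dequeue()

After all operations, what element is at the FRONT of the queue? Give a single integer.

enqueue(12): queue = [12]
dequeue(): queue = []
enqueue(15): queue = [15]
enqueue(46): queue = [15, 46]
enqueue(49): queue = [15, 46, 49]
enqueue(31): queue = [15, 46, 49, 31]
enqueue(86): queue = [15, 46, 49, 31, 86]
dequeue(): queue = [46, 49, 31, 86]
dequeue(): queue = [49, 31, 86]
dequeue(): queue = [31, 86]
enqueue(99): queue = [31, 86, 99]
dequeue(): queue = [86, 99]

Answer: 86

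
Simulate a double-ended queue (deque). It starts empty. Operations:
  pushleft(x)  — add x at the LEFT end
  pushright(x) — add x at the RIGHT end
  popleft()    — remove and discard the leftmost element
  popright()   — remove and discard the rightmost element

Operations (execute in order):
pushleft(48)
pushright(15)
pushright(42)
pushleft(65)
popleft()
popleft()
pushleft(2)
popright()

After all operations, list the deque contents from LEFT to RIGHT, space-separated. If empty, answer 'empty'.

pushleft(48): [48]
pushright(15): [48, 15]
pushright(42): [48, 15, 42]
pushleft(65): [65, 48, 15, 42]
popleft(): [48, 15, 42]
popleft(): [15, 42]
pushleft(2): [2, 15, 42]
popright(): [2, 15]

Answer: 2 15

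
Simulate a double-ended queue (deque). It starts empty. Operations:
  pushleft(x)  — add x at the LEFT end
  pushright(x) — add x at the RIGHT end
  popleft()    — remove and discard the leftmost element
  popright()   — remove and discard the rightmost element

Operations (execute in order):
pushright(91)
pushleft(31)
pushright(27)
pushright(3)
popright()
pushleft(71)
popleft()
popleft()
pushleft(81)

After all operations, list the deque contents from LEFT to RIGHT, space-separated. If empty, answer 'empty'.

pushright(91): [91]
pushleft(31): [31, 91]
pushright(27): [31, 91, 27]
pushright(3): [31, 91, 27, 3]
popright(): [31, 91, 27]
pushleft(71): [71, 31, 91, 27]
popleft(): [31, 91, 27]
popleft(): [91, 27]
pushleft(81): [81, 91, 27]

Answer: 81 91 27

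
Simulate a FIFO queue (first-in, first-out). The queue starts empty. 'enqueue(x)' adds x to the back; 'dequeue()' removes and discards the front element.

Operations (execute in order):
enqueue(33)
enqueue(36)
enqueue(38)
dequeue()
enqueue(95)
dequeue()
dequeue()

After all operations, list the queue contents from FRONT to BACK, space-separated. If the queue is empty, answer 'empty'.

Answer: 95

Derivation:
enqueue(33): [33]
enqueue(36): [33, 36]
enqueue(38): [33, 36, 38]
dequeue(): [36, 38]
enqueue(95): [36, 38, 95]
dequeue(): [38, 95]
dequeue(): [95]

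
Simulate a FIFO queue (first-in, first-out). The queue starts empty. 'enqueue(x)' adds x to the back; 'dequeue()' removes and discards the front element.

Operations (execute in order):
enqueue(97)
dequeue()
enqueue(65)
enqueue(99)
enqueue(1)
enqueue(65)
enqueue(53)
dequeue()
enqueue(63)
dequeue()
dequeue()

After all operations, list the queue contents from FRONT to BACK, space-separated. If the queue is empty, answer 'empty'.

enqueue(97): [97]
dequeue(): []
enqueue(65): [65]
enqueue(99): [65, 99]
enqueue(1): [65, 99, 1]
enqueue(65): [65, 99, 1, 65]
enqueue(53): [65, 99, 1, 65, 53]
dequeue(): [99, 1, 65, 53]
enqueue(63): [99, 1, 65, 53, 63]
dequeue(): [1, 65, 53, 63]
dequeue(): [65, 53, 63]

Answer: 65 53 63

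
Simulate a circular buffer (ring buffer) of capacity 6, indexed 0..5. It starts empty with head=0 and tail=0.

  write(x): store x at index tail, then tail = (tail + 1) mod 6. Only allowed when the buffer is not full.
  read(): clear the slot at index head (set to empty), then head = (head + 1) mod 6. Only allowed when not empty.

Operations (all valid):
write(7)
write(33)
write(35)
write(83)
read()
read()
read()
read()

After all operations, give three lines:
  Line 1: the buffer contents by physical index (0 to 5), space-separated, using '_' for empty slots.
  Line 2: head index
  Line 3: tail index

Answer: _ _ _ _ _ _
4
4

Derivation:
write(7): buf=[7 _ _ _ _ _], head=0, tail=1, size=1
write(33): buf=[7 33 _ _ _ _], head=0, tail=2, size=2
write(35): buf=[7 33 35 _ _ _], head=0, tail=3, size=3
write(83): buf=[7 33 35 83 _ _], head=0, tail=4, size=4
read(): buf=[_ 33 35 83 _ _], head=1, tail=4, size=3
read(): buf=[_ _ 35 83 _ _], head=2, tail=4, size=2
read(): buf=[_ _ _ 83 _ _], head=3, tail=4, size=1
read(): buf=[_ _ _ _ _ _], head=4, tail=4, size=0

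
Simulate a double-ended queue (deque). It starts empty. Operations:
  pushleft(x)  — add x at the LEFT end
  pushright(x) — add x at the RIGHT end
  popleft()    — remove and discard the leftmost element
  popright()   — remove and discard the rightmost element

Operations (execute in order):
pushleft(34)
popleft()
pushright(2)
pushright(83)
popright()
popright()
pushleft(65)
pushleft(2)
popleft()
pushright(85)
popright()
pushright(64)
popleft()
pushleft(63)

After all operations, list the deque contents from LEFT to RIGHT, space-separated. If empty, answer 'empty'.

Answer: 63 64

Derivation:
pushleft(34): [34]
popleft(): []
pushright(2): [2]
pushright(83): [2, 83]
popright(): [2]
popright(): []
pushleft(65): [65]
pushleft(2): [2, 65]
popleft(): [65]
pushright(85): [65, 85]
popright(): [65]
pushright(64): [65, 64]
popleft(): [64]
pushleft(63): [63, 64]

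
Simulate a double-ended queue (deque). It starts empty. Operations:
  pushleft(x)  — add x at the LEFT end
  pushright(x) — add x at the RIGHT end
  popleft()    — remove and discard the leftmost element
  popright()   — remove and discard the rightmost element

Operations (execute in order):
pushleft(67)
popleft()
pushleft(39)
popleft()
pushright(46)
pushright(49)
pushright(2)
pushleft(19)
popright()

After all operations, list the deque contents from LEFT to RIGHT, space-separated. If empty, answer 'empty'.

pushleft(67): [67]
popleft(): []
pushleft(39): [39]
popleft(): []
pushright(46): [46]
pushright(49): [46, 49]
pushright(2): [46, 49, 2]
pushleft(19): [19, 46, 49, 2]
popright(): [19, 46, 49]

Answer: 19 46 49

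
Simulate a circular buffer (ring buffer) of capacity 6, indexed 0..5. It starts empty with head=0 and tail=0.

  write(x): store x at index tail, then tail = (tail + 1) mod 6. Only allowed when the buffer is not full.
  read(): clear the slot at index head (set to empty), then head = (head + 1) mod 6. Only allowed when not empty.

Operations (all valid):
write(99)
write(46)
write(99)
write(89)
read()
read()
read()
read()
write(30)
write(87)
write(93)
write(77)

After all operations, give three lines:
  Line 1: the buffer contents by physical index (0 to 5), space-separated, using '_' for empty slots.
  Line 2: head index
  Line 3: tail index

write(99): buf=[99 _ _ _ _ _], head=0, tail=1, size=1
write(46): buf=[99 46 _ _ _ _], head=0, tail=2, size=2
write(99): buf=[99 46 99 _ _ _], head=0, tail=3, size=3
write(89): buf=[99 46 99 89 _ _], head=0, tail=4, size=4
read(): buf=[_ 46 99 89 _ _], head=1, tail=4, size=3
read(): buf=[_ _ 99 89 _ _], head=2, tail=4, size=2
read(): buf=[_ _ _ 89 _ _], head=3, tail=4, size=1
read(): buf=[_ _ _ _ _ _], head=4, tail=4, size=0
write(30): buf=[_ _ _ _ 30 _], head=4, tail=5, size=1
write(87): buf=[_ _ _ _ 30 87], head=4, tail=0, size=2
write(93): buf=[93 _ _ _ 30 87], head=4, tail=1, size=3
write(77): buf=[93 77 _ _ 30 87], head=4, tail=2, size=4

Answer: 93 77 _ _ 30 87
4
2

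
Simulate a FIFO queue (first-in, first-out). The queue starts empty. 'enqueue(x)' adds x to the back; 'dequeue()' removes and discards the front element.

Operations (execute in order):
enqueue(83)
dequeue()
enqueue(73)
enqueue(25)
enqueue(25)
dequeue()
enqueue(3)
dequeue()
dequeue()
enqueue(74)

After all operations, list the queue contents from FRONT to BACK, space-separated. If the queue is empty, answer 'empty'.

enqueue(83): [83]
dequeue(): []
enqueue(73): [73]
enqueue(25): [73, 25]
enqueue(25): [73, 25, 25]
dequeue(): [25, 25]
enqueue(3): [25, 25, 3]
dequeue(): [25, 3]
dequeue(): [3]
enqueue(74): [3, 74]

Answer: 3 74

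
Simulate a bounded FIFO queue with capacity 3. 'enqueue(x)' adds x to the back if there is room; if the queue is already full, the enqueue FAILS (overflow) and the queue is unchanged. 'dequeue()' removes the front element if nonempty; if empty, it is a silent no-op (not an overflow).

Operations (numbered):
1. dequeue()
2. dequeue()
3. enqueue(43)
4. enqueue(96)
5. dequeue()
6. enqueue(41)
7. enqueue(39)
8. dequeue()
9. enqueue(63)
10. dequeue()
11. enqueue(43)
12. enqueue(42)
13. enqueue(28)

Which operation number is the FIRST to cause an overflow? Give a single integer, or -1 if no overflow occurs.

Answer: 12

Derivation:
1. dequeue(): empty, no-op, size=0
2. dequeue(): empty, no-op, size=0
3. enqueue(43): size=1
4. enqueue(96): size=2
5. dequeue(): size=1
6. enqueue(41): size=2
7. enqueue(39): size=3
8. dequeue(): size=2
9. enqueue(63): size=3
10. dequeue(): size=2
11. enqueue(43): size=3
12. enqueue(42): size=3=cap → OVERFLOW (fail)
13. enqueue(28): size=3=cap → OVERFLOW (fail)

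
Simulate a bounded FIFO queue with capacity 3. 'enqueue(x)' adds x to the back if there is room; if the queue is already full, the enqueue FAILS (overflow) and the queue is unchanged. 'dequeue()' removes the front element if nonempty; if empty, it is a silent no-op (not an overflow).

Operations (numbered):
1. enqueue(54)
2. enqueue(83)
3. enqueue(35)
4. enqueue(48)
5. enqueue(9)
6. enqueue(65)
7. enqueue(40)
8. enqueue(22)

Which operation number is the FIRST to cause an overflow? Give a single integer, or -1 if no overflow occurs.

1. enqueue(54): size=1
2. enqueue(83): size=2
3. enqueue(35): size=3
4. enqueue(48): size=3=cap → OVERFLOW (fail)
5. enqueue(9): size=3=cap → OVERFLOW (fail)
6. enqueue(65): size=3=cap → OVERFLOW (fail)
7. enqueue(40): size=3=cap → OVERFLOW (fail)
8. enqueue(22): size=3=cap → OVERFLOW (fail)

Answer: 4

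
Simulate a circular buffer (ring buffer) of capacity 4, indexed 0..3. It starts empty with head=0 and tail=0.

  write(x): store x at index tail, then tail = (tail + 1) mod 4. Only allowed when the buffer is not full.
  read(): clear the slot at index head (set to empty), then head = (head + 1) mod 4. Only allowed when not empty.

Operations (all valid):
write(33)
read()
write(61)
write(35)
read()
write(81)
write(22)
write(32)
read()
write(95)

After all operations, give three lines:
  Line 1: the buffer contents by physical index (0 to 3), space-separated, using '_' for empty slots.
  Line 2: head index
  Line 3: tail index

Answer: 22 32 95 81
3
3

Derivation:
write(33): buf=[33 _ _ _], head=0, tail=1, size=1
read(): buf=[_ _ _ _], head=1, tail=1, size=0
write(61): buf=[_ 61 _ _], head=1, tail=2, size=1
write(35): buf=[_ 61 35 _], head=1, tail=3, size=2
read(): buf=[_ _ 35 _], head=2, tail=3, size=1
write(81): buf=[_ _ 35 81], head=2, tail=0, size=2
write(22): buf=[22 _ 35 81], head=2, tail=1, size=3
write(32): buf=[22 32 35 81], head=2, tail=2, size=4
read(): buf=[22 32 _ 81], head=3, tail=2, size=3
write(95): buf=[22 32 95 81], head=3, tail=3, size=4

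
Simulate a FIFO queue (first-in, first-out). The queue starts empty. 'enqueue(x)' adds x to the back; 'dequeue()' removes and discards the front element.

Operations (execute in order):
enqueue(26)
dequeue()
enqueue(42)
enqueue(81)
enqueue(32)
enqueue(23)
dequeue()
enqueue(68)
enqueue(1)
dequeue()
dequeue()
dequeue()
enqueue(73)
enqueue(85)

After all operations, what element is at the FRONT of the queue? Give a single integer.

Answer: 68

Derivation:
enqueue(26): queue = [26]
dequeue(): queue = []
enqueue(42): queue = [42]
enqueue(81): queue = [42, 81]
enqueue(32): queue = [42, 81, 32]
enqueue(23): queue = [42, 81, 32, 23]
dequeue(): queue = [81, 32, 23]
enqueue(68): queue = [81, 32, 23, 68]
enqueue(1): queue = [81, 32, 23, 68, 1]
dequeue(): queue = [32, 23, 68, 1]
dequeue(): queue = [23, 68, 1]
dequeue(): queue = [68, 1]
enqueue(73): queue = [68, 1, 73]
enqueue(85): queue = [68, 1, 73, 85]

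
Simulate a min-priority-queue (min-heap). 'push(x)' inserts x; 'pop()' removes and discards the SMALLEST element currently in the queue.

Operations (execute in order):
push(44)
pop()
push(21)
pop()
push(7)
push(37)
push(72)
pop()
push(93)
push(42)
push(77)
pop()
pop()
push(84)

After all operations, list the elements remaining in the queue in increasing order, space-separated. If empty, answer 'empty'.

Answer: 72 77 84 93

Derivation:
push(44): heap contents = [44]
pop() → 44: heap contents = []
push(21): heap contents = [21]
pop() → 21: heap contents = []
push(7): heap contents = [7]
push(37): heap contents = [7, 37]
push(72): heap contents = [7, 37, 72]
pop() → 7: heap contents = [37, 72]
push(93): heap contents = [37, 72, 93]
push(42): heap contents = [37, 42, 72, 93]
push(77): heap contents = [37, 42, 72, 77, 93]
pop() → 37: heap contents = [42, 72, 77, 93]
pop() → 42: heap contents = [72, 77, 93]
push(84): heap contents = [72, 77, 84, 93]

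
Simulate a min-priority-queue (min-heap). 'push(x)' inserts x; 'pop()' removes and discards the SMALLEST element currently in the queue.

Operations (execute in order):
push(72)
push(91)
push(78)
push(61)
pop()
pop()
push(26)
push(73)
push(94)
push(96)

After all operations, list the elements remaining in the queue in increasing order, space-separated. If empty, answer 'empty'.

push(72): heap contents = [72]
push(91): heap contents = [72, 91]
push(78): heap contents = [72, 78, 91]
push(61): heap contents = [61, 72, 78, 91]
pop() → 61: heap contents = [72, 78, 91]
pop() → 72: heap contents = [78, 91]
push(26): heap contents = [26, 78, 91]
push(73): heap contents = [26, 73, 78, 91]
push(94): heap contents = [26, 73, 78, 91, 94]
push(96): heap contents = [26, 73, 78, 91, 94, 96]

Answer: 26 73 78 91 94 96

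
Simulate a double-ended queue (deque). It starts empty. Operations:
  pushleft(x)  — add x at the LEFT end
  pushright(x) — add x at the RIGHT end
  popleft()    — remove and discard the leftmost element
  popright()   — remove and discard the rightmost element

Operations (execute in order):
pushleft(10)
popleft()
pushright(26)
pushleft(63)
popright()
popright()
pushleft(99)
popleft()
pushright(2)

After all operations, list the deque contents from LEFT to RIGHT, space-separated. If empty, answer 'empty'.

Answer: 2

Derivation:
pushleft(10): [10]
popleft(): []
pushright(26): [26]
pushleft(63): [63, 26]
popright(): [63]
popright(): []
pushleft(99): [99]
popleft(): []
pushright(2): [2]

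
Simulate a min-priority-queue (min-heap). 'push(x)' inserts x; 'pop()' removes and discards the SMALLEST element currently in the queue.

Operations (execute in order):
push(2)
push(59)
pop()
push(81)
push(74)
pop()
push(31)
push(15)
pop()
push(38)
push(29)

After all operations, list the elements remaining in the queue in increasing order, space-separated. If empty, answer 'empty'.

push(2): heap contents = [2]
push(59): heap contents = [2, 59]
pop() → 2: heap contents = [59]
push(81): heap contents = [59, 81]
push(74): heap contents = [59, 74, 81]
pop() → 59: heap contents = [74, 81]
push(31): heap contents = [31, 74, 81]
push(15): heap contents = [15, 31, 74, 81]
pop() → 15: heap contents = [31, 74, 81]
push(38): heap contents = [31, 38, 74, 81]
push(29): heap contents = [29, 31, 38, 74, 81]

Answer: 29 31 38 74 81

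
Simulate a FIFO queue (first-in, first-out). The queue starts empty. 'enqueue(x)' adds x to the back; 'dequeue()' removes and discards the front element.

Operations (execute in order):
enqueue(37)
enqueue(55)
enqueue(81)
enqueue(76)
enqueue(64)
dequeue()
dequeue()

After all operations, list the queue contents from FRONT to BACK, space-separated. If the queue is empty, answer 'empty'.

Answer: 81 76 64

Derivation:
enqueue(37): [37]
enqueue(55): [37, 55]
enqueue(81): [37, 55, 81]
enqueue(76): [37, 55, 81, 76]
enqueue(64): [37, 55, 81, 76, 64]
dequeue(): [55, 81, 76, 64]
dequeue(): [81, 76, 64]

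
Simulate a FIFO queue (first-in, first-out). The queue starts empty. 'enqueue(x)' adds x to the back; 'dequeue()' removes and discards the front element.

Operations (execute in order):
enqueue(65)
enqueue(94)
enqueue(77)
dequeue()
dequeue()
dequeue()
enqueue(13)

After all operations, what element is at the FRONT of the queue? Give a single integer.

Answer: 13

Derivation:
enqueue(65): queue = [65]
enqueue(94): queue = [65, 94]
enqueue(77): queue = [65, 94, 77]
dequeue(): queue = [94, 77]
dequeue(): queue = [77]
dequeue(): queue = []
enqueue(13): queue = [13]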